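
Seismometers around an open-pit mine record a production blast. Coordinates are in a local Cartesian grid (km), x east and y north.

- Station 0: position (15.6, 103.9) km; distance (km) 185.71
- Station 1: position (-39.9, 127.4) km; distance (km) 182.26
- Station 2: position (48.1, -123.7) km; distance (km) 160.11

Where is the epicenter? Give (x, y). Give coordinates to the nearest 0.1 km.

-92.5 km east, -47.1 km north

Circle about each station: (x − 15.6)² + (y − 103.9)² = 185.71²; (x + 39.9)² + (y − 127.4)² = 182.26²; (x − 48.1)² + (y + 123.7)² = 160.11².
Subtracting the Station 0 equation from the Station 1 and Station 2 equations removes the quadratic terms:
-111.0 x + 47.0 y = 8053.70
65.0 x − 455.2 y = 15429.72
Solving the 2×2 system: x ≈ -92.5, y ≈ -47.1 km.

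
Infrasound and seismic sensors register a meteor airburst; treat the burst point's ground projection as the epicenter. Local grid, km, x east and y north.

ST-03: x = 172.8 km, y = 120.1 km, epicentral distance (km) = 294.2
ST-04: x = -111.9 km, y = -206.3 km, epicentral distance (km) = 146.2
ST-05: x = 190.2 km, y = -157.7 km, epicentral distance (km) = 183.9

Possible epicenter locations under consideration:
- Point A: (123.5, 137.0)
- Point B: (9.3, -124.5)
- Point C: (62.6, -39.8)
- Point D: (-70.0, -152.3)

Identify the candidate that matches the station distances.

Point B

For each candidate, compare |candidate − station| to the reported distance:
Point A: residuals ST-03 242.1, ST-04 270.1, ST-05 118.3 → max 270.1 km
Point B: residuals ST-03 0.0, ST-04 0.0, ST-05 0.0 → max 0.0 km
Point C: residuals ST-03 100.0, ST-04 95.0, ST-05 10.2 → max 100.0 km
Point D: residuals ST-03 70.7, ST-04 77.9, ST-05 76.4 → max 77.9 km
Only Point B has all residuals ≈ 0.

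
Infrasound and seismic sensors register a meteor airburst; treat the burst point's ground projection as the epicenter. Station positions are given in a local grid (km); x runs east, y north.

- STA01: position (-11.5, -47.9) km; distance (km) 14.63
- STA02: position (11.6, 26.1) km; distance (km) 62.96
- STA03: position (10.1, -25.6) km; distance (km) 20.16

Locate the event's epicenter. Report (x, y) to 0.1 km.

(-8.4, -33.6)

Circle about each station: (x + 11.5)² + (y + 47.9)² = 14.63²; (x − 11.6)² + (y − 26.1)² = 62.96²; (x − 10.1)² + (y + 25.6)² = 20.16².
Subtracting the STA01 equation from the STA02 and STA03 equations removes the quadratic terms:
46.2 x + 148.0 y = -5360.81
43.2 x + 44.6 y = -1861.68
Solving the 2×2 system: x ≈ -8.4, y ≈ -33.6 km.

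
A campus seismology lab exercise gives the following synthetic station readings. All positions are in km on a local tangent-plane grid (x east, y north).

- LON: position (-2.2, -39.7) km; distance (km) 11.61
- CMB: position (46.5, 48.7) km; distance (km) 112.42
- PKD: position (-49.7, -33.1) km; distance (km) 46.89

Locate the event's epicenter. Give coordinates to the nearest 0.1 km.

(-6.2, -50.6)

Circle about each station: (x + 2.2)² + (y + 39.7)² = 11.61²; (x − 46.5)² + (y − 48.7)² = 112.42²; (x + 49.7)² + (y + 33.1)² = 46.89².
Subtracting the LON equation from the CMB and PKD equations removes the quadratic terms:
97.4 x + 176.8 y = -9550.45
-95.0 x + 13.2 y = -79.11
Solving the 2×2 system: x ≈ -6.2, y ≈ -50.6 km.
Check against LON (with the unrounded x, y): √((x + 2.2)²+(y + 39.7)²) = 11.61 ≈ 11.61 km. ✓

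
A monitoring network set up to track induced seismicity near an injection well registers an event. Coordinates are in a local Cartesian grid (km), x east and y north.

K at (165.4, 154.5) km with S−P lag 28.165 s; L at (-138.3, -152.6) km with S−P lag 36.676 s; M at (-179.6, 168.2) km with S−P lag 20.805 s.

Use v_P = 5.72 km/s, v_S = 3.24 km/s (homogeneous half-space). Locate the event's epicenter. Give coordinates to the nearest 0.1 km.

Distance from S−P lag: d = Δt · v_P v_S / (v_P − v_S) = Δt · (5.72·3.24)/(5.72−3.24) ≈ 7.4729·Δt.
So d_K = 210.47, d_L = 274.08, d_M = 155.47 km.
Circle about each station: (x − 165.4)² + (y − 154.5)² = 210.47²; (x + 138.3)² + (y + 152.6)² = 274.08²; (x + 179.6)² + (y − 168.2)² = 155.47².
Subtracting pairs of circle equations eliminates x²+y² and gives linear equations (the radical axes):
-607.4 x − 614.2 y = -39635.99
-690.0 x + 27.4 y = 29446.69
Solving the 2×2 system: x ≈ -38.6, y ≈ 102.7 km.

x ≈ -38.6 km, y ≈ 102.7 km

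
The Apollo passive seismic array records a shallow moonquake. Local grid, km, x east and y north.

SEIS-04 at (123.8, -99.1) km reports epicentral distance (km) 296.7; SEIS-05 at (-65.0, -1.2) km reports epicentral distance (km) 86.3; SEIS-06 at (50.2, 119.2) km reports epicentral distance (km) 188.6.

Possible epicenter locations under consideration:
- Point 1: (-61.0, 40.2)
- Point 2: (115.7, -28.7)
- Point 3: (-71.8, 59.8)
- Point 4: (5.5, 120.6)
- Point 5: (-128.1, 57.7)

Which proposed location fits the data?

Point 5

For each candidate, compare |candidate − station| to the reported distance:
Point 1: residuals SEIS-04 65.3, SEIS-05 44.7, SEIS-06 52.2 → max 65.3 km
Point 2: residuals SEIS-04 225.8, SEIS-05 96.5, SEIS-06 26.8 → max 225.8 km
Point 3: residuals SEIS-04 44.7, SEIS-05 24.9, SEIS-06 52.9 → max 52.9 km
Point 4: residuals SEIS-04 47.2, SEIS-05 54.4, SEIS-06 143.9 → max 143.9 km
Point 5: residuals SEIS-04 0.0, SEIS-05 0.0, SEIS-06 0.0 → max 0.0 km
Only Point 5 has all residuals ≈ 0.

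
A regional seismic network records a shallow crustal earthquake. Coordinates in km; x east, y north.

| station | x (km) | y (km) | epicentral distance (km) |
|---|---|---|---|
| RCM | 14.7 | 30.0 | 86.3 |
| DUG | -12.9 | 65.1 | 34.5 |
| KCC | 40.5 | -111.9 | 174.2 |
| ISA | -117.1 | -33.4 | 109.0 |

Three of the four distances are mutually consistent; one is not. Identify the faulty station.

Solve using three stations at a time. Using DUG, KCC, ISA (subtract circle equations pairwise → linear system) gives (x, y) ≈ (-39.3, 42.9).
Distances from that point to each station vs reported:
  RCM: calculated 55.5 vs reported 86.3 → residual 30.8 km
  DUG: calculated 34.5 vs reported 34.5 → residual 0.0 km
  KCC: calculated 174.2 vs reported 174.2 → residual 0.0 km
  ISA: calculated 109.0 vs reported 109.0 → residual 0.0 km
DUG, KCC, ISA are mutually consistent (residuals ≈ 0); RCM is off by 30.8 km.

RCM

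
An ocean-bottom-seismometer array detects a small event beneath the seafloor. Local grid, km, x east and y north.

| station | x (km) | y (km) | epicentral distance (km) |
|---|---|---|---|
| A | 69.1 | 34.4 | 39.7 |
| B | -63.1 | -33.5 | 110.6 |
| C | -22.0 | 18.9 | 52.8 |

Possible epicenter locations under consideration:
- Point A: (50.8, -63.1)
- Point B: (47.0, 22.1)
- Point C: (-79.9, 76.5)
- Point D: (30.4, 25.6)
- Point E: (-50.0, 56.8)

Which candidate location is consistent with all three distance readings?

Point D

For each candidate, compare |candidate − station| to the reported distance:
Point A: residuals A 59.5, B 7.1, C 56.9 → max 59.5 km
Point B: residuals A 14.4, B 12.7, C 16.3 → max 16.3 km
Point C: residuals A 115.1, B 0.7, C 28.9 → max 115.1 km
Point D: residuals A 0.0, B 0.0, C 0.0 → max 0.0 km
Point E: residuals A 81.5, B 19.4, C 5.7 → max 81.5 km
Only Point D has all residuals ≈ 0.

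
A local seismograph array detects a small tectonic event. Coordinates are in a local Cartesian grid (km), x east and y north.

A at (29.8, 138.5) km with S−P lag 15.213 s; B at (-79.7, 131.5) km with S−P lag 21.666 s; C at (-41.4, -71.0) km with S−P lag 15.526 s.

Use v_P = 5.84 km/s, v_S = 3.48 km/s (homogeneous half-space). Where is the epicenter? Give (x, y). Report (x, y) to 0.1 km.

Distance from S−P lag: d = Δt · v_P v_S / (v_P − v_S) = Δt · (5.84·3.48)/(5.84−3.48) ≈ 8.6115·Δt.
So d_A = 131.01, d_B = 186.58, d_C = 133.70 km.
Circle about each station: (x − 29.8)² + (y − 138.5)² = 131.01²; (x + 79.7)² + (y − 131.5)² = 186.58²; (x + 41.4)² + (y + 71.0)² = 133.70².
Subtracting pairs of circle equations eliminates x²+y² and gives linear equations (the radical axes):
-219.0 x − 14.0 y = -14074.43
-142.4 x − 419.0 y = -14027.40
Solving the 2×2 system: x ≈ 63.5, y ≈ 11.9 km.
Check against A (with the unrounded x, y): √((x − 29.8)²+(y − 138.5)²) = 131.01 ≈ 131.01 km. ✓

(63.5, 11.9)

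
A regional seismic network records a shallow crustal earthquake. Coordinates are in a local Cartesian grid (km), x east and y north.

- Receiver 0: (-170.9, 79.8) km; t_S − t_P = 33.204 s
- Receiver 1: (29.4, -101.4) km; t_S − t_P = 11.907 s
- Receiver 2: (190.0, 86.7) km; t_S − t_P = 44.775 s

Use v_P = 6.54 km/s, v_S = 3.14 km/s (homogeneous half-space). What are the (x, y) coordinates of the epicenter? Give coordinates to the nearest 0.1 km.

Distance from S−P lag: d = Δt · v_P v_S / (v_P − v_S) = Δt · (6.54·3.14)/(6.54−3.14) ≈ 6.0399·Δt.
So d_Receiver 0 = 200.55, d_Receiver 1 = 71.92, d_Receiver 2 = 270.44 km.
Circle about each station: (x + 170.9)² + (y − 79.8)² = 200.55²; (x − 29.4)² + (y + 101.4)² = 71.92²; (x − 190.0)² + (y − 86.7)² = 270.44².
Subtracting pairs of circle equations eliminates x²+y² and gives linear equations (the radical axes):
400.6 x − 362.4 y = 10619.29
721.8 x + 13.8 y = -24875.45
Solving the 2×2 system: x ≈ -33.2, y ≈ -66.0 km.
Check against Receiver 0 (with the unrounded x, y): √((x + 170.9)²+(y − 79.8)²) = 200.55 ≈ 200.55 km. ✓

-33.2 km east, -66.0 km north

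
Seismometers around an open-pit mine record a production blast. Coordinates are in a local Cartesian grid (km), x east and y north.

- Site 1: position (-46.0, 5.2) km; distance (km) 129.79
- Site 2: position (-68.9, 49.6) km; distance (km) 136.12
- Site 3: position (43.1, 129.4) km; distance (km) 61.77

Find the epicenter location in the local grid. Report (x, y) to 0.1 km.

Circle about each station: (x + 46.0)² + (y − 5.2)² = 129.79²; (x + 68.9)² + (y − 49.6)² = 136.12²; (x − 43.1)² + (y − 129.4)² = 61.77².
Subtracting the Site 1 equation from the Site 2 and Site 3 equations removes the quadratic terms:
-45.8 x + 88.8 y = 3381.12
178.2 x + 248.4 y = 29488.84
Solving the 2×2 system: x ≈ 65.4, y ≈ 71.8 km.

(65.4, 71.8)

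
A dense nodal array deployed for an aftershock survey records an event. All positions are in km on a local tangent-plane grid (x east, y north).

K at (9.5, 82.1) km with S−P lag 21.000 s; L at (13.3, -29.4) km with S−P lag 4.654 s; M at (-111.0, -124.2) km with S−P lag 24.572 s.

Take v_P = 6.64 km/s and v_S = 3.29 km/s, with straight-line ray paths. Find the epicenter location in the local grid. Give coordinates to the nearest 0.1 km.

32.5 km east, -52.9 km north

Distance from S−P lag: d = Δt · v_P v_S / (v_P − v_S) = Δt · (6.64·3.29)/(6.64−3.29) ≈ 6.5211·Δt.
So d_K = 136.94, d_L = 30.35, d_M = 160.24 km.
Circle about each station: (x − 9.5)² + (y − 82.1)² = 136.94²; (x − 13.3)² + (y + 29.4)² = 30.35²; (x + 111.0)² + (y + 124.2)² = 160.24².
Subtracting pairs of circle equations eliminates x²+y² and gives linear equations (the radical axes):
7.6 x − 223.0 y = 12042.03
-241.0 x − 412.6 y = 13991.69
Solving the 2×2 system: x ≈ 32.5, y ≈ -52.9 km.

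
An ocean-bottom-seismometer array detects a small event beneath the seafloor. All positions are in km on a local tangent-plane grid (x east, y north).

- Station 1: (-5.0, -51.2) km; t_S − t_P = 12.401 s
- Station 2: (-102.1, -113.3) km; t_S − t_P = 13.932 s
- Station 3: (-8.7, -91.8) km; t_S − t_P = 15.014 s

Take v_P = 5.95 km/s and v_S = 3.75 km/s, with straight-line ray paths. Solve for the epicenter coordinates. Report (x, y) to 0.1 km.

Distance from S−P lag: d = Δt · v_P v_S / (v_P − v_S) = Δt · (5.95·3.75)/(5.95−3.75) ≈ 10.1420·Δt.
So d_Station 1 = 125.77, d_Station 2 = 141.30, d_Station 3 = 152.27 km.
Circle about each station: (x + 5.0)² + (y + 51.2)² = 125.77²; (x + 102.1)² + (y + 113.3)² = 141.30²; (x + 8.7)² + (y + 91.8)² = 152.27².
Subtracting pairs of circle equations eliminates x²+y² and gives linear equations (the radical axes):
-194.2 x − 124.2 y = 16467.26
-7.4 x − 81.2 y = -1511.57
Solving the 2×2 system: x ≈ -102.7, y ≈ 28.0 km.

-102.7 km east, 28.0 km north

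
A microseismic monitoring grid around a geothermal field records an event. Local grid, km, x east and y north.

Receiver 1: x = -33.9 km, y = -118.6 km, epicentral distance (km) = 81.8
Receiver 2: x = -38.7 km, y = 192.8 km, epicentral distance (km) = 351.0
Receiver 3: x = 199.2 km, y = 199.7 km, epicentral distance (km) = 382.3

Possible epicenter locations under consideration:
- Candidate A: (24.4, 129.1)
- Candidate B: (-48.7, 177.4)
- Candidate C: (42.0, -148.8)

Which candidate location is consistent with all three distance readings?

Candidate C

For each candidate, compare |candidate − station| to the reported distance:
Candidate A: residuals Receiver 1 172.7, Receiver 2 261.3, Receiver 3 193.8 → max 261.3 km
Candidate B: residuals Receiver 1 214.6, Receiver 2 332.6, Receiver 3 133.4 → max 332.6 km
Candidate C: residuals Receiver 1 0.1, Receiver 2 0.0, Receiver 3 0.0 → max 0.1 km
Only Candidate C has all residuals ≈ 0.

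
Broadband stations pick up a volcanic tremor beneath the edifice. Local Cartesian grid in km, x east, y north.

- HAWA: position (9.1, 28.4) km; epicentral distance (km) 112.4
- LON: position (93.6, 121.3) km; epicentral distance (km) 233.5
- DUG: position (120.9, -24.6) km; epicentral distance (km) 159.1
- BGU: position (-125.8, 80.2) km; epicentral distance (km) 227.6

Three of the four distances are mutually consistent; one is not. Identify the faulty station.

BGU

Solve using three stations at a time. Using HAWA, LON, DUG (subtract circle equations pairwise → linear system) gives (x, y) ≈ (-29.2, -77.3).
Distances from that point to each station vs reported:
  HAWA: calculated 112.4 vs reported 112.4 → residual 0.0 km
  LON: calculated 233.5 vs reported 233.5 → residual 0.0 km
  DUG: calculated 159.1 vs reported 159.1 → residual 0.0 km
  BGU: calculated 184.7 vs reported 227.6 → residual 42.9 km
HAWA, LON, DUG are mutually consistent (residuals ≈ 0); BGU is off by 42.9 km.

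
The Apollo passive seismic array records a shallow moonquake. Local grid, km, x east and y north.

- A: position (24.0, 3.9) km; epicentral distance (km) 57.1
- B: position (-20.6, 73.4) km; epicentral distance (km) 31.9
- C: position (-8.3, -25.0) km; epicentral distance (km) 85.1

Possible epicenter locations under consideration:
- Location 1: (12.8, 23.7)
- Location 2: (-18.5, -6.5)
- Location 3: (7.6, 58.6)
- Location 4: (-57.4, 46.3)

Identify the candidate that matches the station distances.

For each candidate, compare |candidate − station| to the reported distance:
Location 1: residuals A 34.4, B 28.0, C 32.0 → max 34.4 km
Location 2: residuals A 13.3, B 48.0, C 64.0 → max 64.0 km
Location 3: residuals A 0.0, B 0.1, C 0.0 → max 0.1 km
Location 4: residuals A 34.7, B 13.8, C 1.5 → max 34.7 km
Only Location 3 has all residuals ≈ 0.

Location 3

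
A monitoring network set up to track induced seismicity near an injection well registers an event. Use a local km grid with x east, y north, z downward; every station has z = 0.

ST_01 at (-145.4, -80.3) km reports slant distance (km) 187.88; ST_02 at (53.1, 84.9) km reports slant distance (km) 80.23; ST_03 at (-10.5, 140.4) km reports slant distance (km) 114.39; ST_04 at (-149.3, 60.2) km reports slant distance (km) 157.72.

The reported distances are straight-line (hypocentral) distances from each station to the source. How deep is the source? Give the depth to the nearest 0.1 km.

z ≈ 31.5 km

Each station gives a sphere (x−x_i)² + (y−y_i)² + z² = d_i² (stations at z=0).
Subtracting the ST_01 sphere from ST_02 and ST_03: z² cancels, leaving linear equations in x and y:
397.0 x + 330.4 y = 11300.41
269.8 x + 441.4 y = 14446.98
Solving: x ≈ 2.494, y ≈ 31.205 km (keep extra digits for the depth step; rounded: 2.5, 31.2).
Then from the ST_01 sphere: z² = 187.88² − (x + 145.4)² − (y + 80.3)² with x = 2.494, y = 31.205, so z ≈ 31.510 ≈ 31.5 km.
Check against ST_04 (with the unrounded solution): distance 157.72 ≈ 157.72 km. ✓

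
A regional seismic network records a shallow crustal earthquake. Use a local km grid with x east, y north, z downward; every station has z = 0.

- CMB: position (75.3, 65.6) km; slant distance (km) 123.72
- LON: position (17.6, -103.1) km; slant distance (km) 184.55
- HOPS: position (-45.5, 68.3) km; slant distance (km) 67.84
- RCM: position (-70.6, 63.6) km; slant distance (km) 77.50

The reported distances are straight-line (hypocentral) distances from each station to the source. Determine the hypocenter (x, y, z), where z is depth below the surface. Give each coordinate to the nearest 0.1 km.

(-29.5, 62.8, 65.7)

Each station gives a sphere (x−x_i)² + (y−y_i)² + z² = d_i² (stations at z=0).
Subtracting the CMB sphere from LON and HOPS: z² cancels, leaving linear equations in x and y:
-115.4 x − 337.4 y = -17786.14
-241.6 x + 5.4 y = 7466.06
Solving: x ≈ -29.499, y ≈ 62.805 km (keep extra digits for the depth step; rounded: -29.5, 62.8).
Then from the CMB sphere: z² = 123.72² − (x − 75.3)² − (y − 65.6)² with x = -29.499, y = 62.805, so z ≈ 65.696 ≈ 65.7 km.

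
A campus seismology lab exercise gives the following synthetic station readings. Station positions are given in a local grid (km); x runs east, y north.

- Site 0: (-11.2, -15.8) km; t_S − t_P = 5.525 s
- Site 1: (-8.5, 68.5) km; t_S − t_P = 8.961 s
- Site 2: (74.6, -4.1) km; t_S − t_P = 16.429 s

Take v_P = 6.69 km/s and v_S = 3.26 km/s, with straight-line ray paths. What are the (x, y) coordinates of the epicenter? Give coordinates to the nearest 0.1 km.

Distance from S−P lag: d = Δt · v_P v_S / (v_P − v_S) = Δt · (6.69·3.26)/(6.69−3.26) ≈ 6.3584·Δt.
So d_Site 0 = 35.13, d_Site 1 = 56.98, d_Site 2 = 104.46 km.
Circle about each station: (x + 11.2)² + (y + 15.8)² = 35.13²; (x + 8.5)² + (y − 68.5)² = 56.98²; (x − 74.6)² + (y + 4.1)² = 104.46².
Subtracting the Site 0 equation from the Site 1 and Site 2 equations removes the quadratic terms:
5.4 x + 168.6 y = 2376.82
171.6 x + 23.4 y = -4470.88
Solving the 2×2 system: x ≈ -28.1, y ≈ 15.0 km.

-28.1 km east, 15.0 km north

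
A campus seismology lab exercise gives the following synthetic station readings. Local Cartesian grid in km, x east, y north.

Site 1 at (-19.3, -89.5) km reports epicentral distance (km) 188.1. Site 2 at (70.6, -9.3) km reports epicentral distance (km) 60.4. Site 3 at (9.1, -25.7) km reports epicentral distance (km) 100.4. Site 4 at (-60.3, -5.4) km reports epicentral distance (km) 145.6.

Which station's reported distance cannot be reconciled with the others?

Solve using three stations at a time. Using Site 2, Site 3, Site 4 (subtract circle equations pairwise → linear system) gives (x, y) ≈ (73.9, 50.8).
Distances from that point to each station vs reported:
  Site 1: calculated 168.5 vs reported 188.1 → residual 19.6 km
  Site 2: calculated 60.2 vs reported 60.4 → residual 0.2 km
  Site 3: calculated 100.3 vs reported 100.4 → residual 0.1 km
  Site 4: calculated 145.5 vs reported 145.6 → residual 0.1 km
Site 2, Site 3, Site 4 are mutually consistent (residuals ≈ 0); Site 1 is off by 19.6 km.

Site 1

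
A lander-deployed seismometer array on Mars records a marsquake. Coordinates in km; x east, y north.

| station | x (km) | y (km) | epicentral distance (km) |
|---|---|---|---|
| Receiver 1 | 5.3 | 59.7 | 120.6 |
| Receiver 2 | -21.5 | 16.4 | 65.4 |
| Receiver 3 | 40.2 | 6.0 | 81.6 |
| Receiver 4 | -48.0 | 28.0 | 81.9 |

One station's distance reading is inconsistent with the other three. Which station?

Receiver 1

Solve using three stations at a time. Using Receiver 2, Receiver 3, Receiver 4 (subtract circle equations pairwise → linear system) gives (x, y) ≈ (-20.1, -49.1).
Distances from that point to each station vs reported:
  Receiver 1: calculated 111.8 vs reported 120.6 → residual 8.8 km
  Receiver 2: calculated 65.5 vs reported 65.4 → residual 0.1 km
  Receiver 3: calculated 81.7 vs reported 81.6 → residual 0.1 km
  Receiver 4: calculated 82.0 vs reported 81.9 → residual 0.1 km
Receiver 2, Receiver 3, Receiver 4 are mutually consistent (residuals ≈ 0); Receiver 1 is off by 8.8 km.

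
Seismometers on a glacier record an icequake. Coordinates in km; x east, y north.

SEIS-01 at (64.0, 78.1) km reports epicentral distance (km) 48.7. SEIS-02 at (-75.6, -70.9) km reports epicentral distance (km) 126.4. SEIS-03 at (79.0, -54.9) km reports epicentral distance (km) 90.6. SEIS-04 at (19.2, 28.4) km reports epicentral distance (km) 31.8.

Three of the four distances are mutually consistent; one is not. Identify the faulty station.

SEIS-02

Solve using three stations at a time. Using SEIS-01, SEIS-03, SEIS-04 (subtract circle equations pairwise → linear system) gives (x, y) ≈ (50.9, 31.2).
Distances from that point to each station vs reported:
  SEIS-01: calculated 48.7 vs reported 48.7 → residual 0.0 km
  SEIS-02: calculated 162.5 vs reported 126.4 → residual 36.1 km
  SEIS-03: calculated 90.6 vs reported 90.6 → residual 0.0 km
  SEIS-04: calculated 31.8 vs reported 31.8 → residual 0.0 km
SEIS-01, SEIS-03, SEIS-04 are mutually consistent (residuals ≈ 0); SEIS-02 is off by 36.1 km.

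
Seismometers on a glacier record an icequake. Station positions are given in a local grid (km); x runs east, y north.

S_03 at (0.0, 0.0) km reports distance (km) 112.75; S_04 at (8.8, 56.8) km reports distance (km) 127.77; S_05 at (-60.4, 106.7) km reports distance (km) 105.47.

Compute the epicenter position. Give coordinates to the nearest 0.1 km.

-111.8 km east, 14.6 km north

Circle about each station: x² + y² = 112.75²; (x − 8.8)² + (y − 56.8)² = 127.77²; (x + 60.4)² + (y − 106.7)² = 105.47².
Subtracting the S_03 equation from the S_04 and S_05 equations removes the quadratic terms:
17.6 x + 113.6 y = -308.93
-120.8 x + 213.4 y = 16621.69
Solving the 2×2 system: x ≈ -111.8, y ≈ 14.6 km.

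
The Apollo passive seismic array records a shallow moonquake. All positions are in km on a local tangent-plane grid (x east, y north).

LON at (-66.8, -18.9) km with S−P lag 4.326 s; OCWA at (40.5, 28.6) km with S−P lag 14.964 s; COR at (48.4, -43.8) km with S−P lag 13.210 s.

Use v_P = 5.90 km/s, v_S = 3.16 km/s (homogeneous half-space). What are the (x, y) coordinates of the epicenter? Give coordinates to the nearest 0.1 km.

-40.8 km east, -32.7 km north

Distance from S−P lag: d = Δt · v_P v_S / (v_P − v_S) = Δt · (5.90·3.16)/(5.90−3.16) ≈ 6.8044·Δt.
So d_LON = 29.44, d_OCWA = 101.82, d_COR = 89.89 km.
Circle about each station: (x + 66.8)² + (y + 18.9)² = 29.44²; (x − 40.5)² + (y − 28.6)² = 101.82²; (x − 48.4)² + (y + 43.8)² = 89.89².
Subtracting pairs of circle equations eliminates x²+y² and gives linear equations (the radical axes):
214.6 x + 95.0 y = -11861.84
230.4 x − 49.8 y = -7771.95
Solving the 2×2 system: x ≈ -40.8, y ≈ -32.7 km.
Check against LON (with the unrounded x, y): √((x + 66.8)²+(y + 18.9)²) = 29.43 ≈ 29.44 km. ✓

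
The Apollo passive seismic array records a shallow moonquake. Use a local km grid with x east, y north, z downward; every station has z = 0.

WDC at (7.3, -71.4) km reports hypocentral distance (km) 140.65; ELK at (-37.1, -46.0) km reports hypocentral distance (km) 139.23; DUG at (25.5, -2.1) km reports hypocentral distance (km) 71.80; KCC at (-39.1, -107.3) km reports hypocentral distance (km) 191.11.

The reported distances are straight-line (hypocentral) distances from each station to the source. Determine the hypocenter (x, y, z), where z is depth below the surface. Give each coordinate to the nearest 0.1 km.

(48.7, 60.3, 26.9)

Each station gives a sphere (x−x_i)² + (y−y_i)² + z² = d_i² (stations at z=0).
Subtracting the WDC sphere from ELK and DUG: z² cancels, leaving linear equations in x and y:
-88.8 x + 50.8 y = -1261.41
36.4 x + 138.6 y = 10130.59
Solving: x ≈ 48.702, y ≈ 60.302 km (keep extra digits for the depth step; rounded: 48.7, 60.3).
Then from the WDC sphere: z² = 140.65² − (x − 7.3)² − (y + 71.4)² with x = 48.702, y = 60.302, so z ≈ 26.886 ≈ 26.9 km.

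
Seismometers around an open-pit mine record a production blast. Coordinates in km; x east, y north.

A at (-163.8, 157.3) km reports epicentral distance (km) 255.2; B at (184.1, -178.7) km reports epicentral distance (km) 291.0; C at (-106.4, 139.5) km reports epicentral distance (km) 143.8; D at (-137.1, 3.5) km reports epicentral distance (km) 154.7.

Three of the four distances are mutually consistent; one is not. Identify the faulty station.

A

Solve using three stations at a time. Using B, C, D (subtract circle equations pairwise → linear system) gives (x, y) ≈ (9.2, 53.9).
Distances from that point to each station vs reported:
  A: calculated 201.5 vs reported 255.2 → residual 53.7 km
  B: calculated 291.0 vs reported 291.0 → residual 0.0 km
  C: calculated 143.8 vs reported 143.8 → residual 0.0 km
  D: calculated 154.7 vs reported 154.7 → residual 0.0 km
B, C, D are mutually consistent (residuals ≈ 0); A is off by 53.7 km.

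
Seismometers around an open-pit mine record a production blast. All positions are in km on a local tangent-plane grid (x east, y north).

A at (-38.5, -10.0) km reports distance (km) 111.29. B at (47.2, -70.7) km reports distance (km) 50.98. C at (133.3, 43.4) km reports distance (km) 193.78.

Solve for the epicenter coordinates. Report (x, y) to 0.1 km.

Circle about each station: (x + 38.5)² + (y + 10.0)² = 111.29²; (x − 47.2)² + (y + 70.7)² = 50.98²; (x − 133.3)² + (y − 43.4)² = 193.78².
Subtracting the A equation from the B and C equations removes the quadratic terms:
171.4 x − 121.4 y = 15430.58
343.6 x + 106.8 y = -7095.02
Solving the 2×2 system: x ≈ 13.1, y ≈ -108.6 km.

(13.1, -108.6)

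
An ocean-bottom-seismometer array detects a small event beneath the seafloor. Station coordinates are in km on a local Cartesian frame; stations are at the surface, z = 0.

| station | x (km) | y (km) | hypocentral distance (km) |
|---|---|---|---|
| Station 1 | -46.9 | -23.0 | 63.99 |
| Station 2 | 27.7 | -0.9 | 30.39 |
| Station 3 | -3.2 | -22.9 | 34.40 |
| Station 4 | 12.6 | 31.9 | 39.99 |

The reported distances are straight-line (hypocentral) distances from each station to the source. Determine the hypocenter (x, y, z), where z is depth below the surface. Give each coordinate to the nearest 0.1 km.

x ≈ 8.2 km, y ≈ -0.3 km, depth ≈ 23.3 km

Each station gives a sphere (x−x_i)² + (y−y_i)² + z² = d_i² (stations at z=0).
Subtracting the Station 1 sphere from Station 2 and Station 3: z² cancels, leaving linear equations in x and y:
149.2 x + 44.2 y = 1210.66
87.4 x + 0.2 y = 717.40
Solving: x ≈ 8.209, y ≈ -0.319 km (keep extra digits for the depth step; rounded: 8.2, -0.3).
Then from the Station 1 sphere: z² = 63.99² − (x + 46.9)² − (y + 23.0)² with x = 8.209, y = -0.319, so z ≈ 23.309 ≈ 23.3 km.
Check against Station 4 (with the unrounded solution): distance 40.01 ≈ 39.99 km. ✓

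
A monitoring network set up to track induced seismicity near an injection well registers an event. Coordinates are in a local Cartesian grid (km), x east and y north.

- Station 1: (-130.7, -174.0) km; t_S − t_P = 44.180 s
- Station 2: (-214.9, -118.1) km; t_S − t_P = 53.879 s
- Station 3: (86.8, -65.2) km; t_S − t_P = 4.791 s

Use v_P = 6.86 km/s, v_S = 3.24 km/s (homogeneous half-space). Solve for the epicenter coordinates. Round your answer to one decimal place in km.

Distance from S−P lag: d = Δt · v_P v_S / (v_P − v_S) = Δt · (6.86·3.24)/(6.86−3.24) ≈ 6.1399·Δt.
So d_Station 1 = 271.26, d_Station 2 = 330.81, d_Station 3 = 29.42 km.
Circle about each station: (x + 130.7)² + (y + 174.0)² = 271.26²; (x + 214.9)² + (y + 118.1)² = 330.81²; (x − 86.8)² + (y + 65.2)² = 29.42².
Subtracting pairs of circle equations eliminates x²+y² and gives linear equations (the radical axes):
-168.4 x + 111.8 y = -23082.14
435.0 x + 217.6 y = 37143.24
Solving the 2×2 system: x ≈ 107.6, y ≈ -44.4 km.
Check against Station 1 (with the unrounded x, y): √((x + 130.7)²+(y + 174.0)²) = 271.26 ≈ 271.26 km. ✓

107.6 km east, -44.4 km north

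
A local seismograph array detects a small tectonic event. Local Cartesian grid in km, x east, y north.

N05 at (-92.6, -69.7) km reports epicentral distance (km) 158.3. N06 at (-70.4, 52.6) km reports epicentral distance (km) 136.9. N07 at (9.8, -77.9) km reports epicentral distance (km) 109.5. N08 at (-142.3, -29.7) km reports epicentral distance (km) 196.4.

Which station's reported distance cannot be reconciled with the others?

N07

Solve using three stations at a time. Using N05, N06, N08 (subtract circle equations pairwise → linear system) gives (x, y) ≈ (52.8, -7.1).
Distances from that point to each station vs reported:
  N05: calculated 158.3 vs reported 158.3 → residual 0.0 km
  N06: calculated 136.9 vs reported 136.9 → residual 0.0 km
  N07: calculated 82.8 vs reported 109.5 → residual 26.7 km
  N08: calculated 196.4 vs reported 196.4 → residual 0.0 km
N05, N06, N08 are mutually consistent (residuals ≈ 0); N07 is off by 26.7 km.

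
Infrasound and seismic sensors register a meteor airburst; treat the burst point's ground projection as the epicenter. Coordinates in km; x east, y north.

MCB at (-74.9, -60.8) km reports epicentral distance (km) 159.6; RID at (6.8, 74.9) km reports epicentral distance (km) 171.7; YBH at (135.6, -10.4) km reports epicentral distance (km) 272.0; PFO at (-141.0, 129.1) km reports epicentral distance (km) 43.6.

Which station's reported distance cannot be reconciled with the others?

RID

Solve using three stations at a time. Using MCB, YBH, PFO (subtract circle equations pairwise → linear system) gives (x, y) ≈ (-115.8, 93.5).
Distances from that point to each station vs reported:
  MCB: calculated 159.6 vs reported 159.6 → residual 0.0 km
  RID: calculated 124.0 vs reported 171.7 → residual 47.7 km
  YBH: calculated 272.0 vs reported 272.0 → residual 0.0 km
  PFO: calculated 43.6 vs reported 43.6 → residual 0.0 km
MCB, YBH, PFO are mutually consistent (residuals ≈ 0); RID is off by 47.7 km.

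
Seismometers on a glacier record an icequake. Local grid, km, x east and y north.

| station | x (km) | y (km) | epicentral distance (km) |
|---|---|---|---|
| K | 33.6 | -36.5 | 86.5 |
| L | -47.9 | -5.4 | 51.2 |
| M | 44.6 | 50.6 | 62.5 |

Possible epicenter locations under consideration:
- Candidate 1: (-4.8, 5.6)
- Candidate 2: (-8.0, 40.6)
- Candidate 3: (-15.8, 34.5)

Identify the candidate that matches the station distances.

Candidate 3

For each candidate, compare |candidate − station| to the reported distance:
Candidate 1: residuals K 29.5, L 6.7, M 4.3 → max 29.5 km
Candidate 2: residuals K 1.1, L 9.7, M 9.0 → max 9.7 km
Candidate 3: residuals K 0.0, L 0.0, M 0.0 → max 0.0 km
Only Candidate 3 has all residuals ≈ 0.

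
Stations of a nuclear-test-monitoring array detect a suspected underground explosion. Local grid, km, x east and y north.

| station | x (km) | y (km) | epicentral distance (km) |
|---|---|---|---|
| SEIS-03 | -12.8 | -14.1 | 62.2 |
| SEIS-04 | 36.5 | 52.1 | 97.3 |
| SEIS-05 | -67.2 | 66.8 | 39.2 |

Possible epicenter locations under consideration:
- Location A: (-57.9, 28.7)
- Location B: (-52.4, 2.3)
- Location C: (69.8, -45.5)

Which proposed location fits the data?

For each candidate, compare |candidate − station| to the reported distance:
Location A: residuals SEIS-03 0.0, SEIS-04 0.0, SEIS-05 0.0 → max 0.0 km
Location B: residuals SEIS-03 19.3, SEIS-04 4.6, SEIS-05 27.0 → max 27.0 km
Location C: residuals SEIS-03 26.2, SEIS-04 5.8, SEIS-05 137.9 → max 137.9 km
Only Location A has all residuals ≈ 0.

Location A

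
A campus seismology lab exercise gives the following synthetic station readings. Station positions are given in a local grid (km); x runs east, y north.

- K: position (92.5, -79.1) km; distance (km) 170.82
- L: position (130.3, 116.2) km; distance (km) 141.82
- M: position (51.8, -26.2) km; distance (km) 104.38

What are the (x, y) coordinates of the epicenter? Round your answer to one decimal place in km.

x ≈ -1.4 km, y ≈ 63.6 km

Circle about each station: (x − 92.5)² + (y + 79.1)² = 170.82²; (x − 130.3)² + (y − 116.2)² = 141.82²; (x − 51.8)² + (y + 26.2)² = 104.38².
Subtracting pairs of circle equations eliminates x²+y² and gives linear equations (the radical axes):
75.6 x + 390.6 y = 24734.03
-81.4 x + 105.8 y = 6840.91
Solving the 2×2 system: x ≈ -1.4, y ≈ 63.6 km.
Check against K (with the unrounded x, y): √((x − 92.5)²+(y + 79.1)²) = 170.81 ≈ 170.82 km. ✓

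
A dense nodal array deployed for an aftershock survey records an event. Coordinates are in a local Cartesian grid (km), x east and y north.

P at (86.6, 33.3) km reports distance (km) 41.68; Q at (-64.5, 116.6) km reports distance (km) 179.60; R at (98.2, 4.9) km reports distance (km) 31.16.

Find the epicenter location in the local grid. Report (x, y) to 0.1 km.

Circle about each station: (x − 86.6)² + (y − 33.3)² = 41.68²; (x + 64.5)² + (y − 116.6)² = 179.60²; (x − 98.2)² + (y − 4.9)² = 31.16².
Subtracting pairs of circle equations eliminates x²+y² and gives linear equations (the radical axes):
-302.2 x + 166.6 y = -21371.58
23.2 x − 56.8 y = 1825.08
Solving the 2×2 system: x ≈ 68.4, y ≈ -4.2 km.

x ≈ 68.4 km, y ≈ -4.2 km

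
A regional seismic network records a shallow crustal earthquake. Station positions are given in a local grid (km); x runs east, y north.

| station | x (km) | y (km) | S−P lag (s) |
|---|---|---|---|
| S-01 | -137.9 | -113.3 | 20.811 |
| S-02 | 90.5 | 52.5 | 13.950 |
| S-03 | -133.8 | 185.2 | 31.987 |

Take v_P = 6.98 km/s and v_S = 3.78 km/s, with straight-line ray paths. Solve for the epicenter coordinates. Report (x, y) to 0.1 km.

Distance from S−P lag: d = Δt · v_P v_S / (v_P − v_S) = Δt · (6.98·3.78)/(6.98−3.78) ≈ 8.2451·Δt.
So d_S-01 = 171.59, d_S-02 = 115.02, d_S-03 = 263.74 km.
Circle about each station: (x + 137.9)² + (y + 113.3)² = 171.59²; (x − 90.5)² + (y − 52.5)² = 115.02²; (x + 133.8)² + (y − 185.2)² = 263.74².
Subtracting the S-01 equation from the S-02 and S-03 equations removes the quadratic terms:
456.8 x + 331.6 y = -4693.27
8.2 x + 597.0 y = -19767.48
Solving the 2×2 system: x ≈ 13.9, y ≈ -33.3 km.

x ≈ 13.9 km, y ≈ -33.3 km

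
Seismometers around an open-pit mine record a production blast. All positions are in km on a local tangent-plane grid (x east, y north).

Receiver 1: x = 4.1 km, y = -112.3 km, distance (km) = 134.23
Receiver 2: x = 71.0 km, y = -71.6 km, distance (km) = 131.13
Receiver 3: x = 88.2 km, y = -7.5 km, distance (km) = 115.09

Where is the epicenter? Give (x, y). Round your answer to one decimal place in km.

(-23.8, 19.0)

Circle about each station: (x − 4.1)² + (y + 112.3)² = 134.23²; (x − 71.0)² + (y + 71.6)² = 131.13²; (x − 88.2)² + (y + 7.5)² = 115.09².
Subtracting pairs of circle equations eliminates x²+y² and gives linear equations (the radical axes):
133.8 x + 81.4 y = -1637.92
168.2 x + 209.6 y = -20.63
Solving the 2×2 system: x ≈ -23.8, y ≈ 19.0 km.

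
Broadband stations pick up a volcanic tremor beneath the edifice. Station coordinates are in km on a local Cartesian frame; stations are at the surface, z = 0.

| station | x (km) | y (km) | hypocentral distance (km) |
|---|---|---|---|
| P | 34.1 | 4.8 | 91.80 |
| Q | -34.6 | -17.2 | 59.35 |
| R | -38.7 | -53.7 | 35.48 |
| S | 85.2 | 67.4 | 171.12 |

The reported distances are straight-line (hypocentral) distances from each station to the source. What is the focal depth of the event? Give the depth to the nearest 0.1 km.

22.6 km

Each station gives a sphere (x−x_i)² + (y−y_i)² + z² = d_i² (stations at z=0).
Subtracting the P sphere from Q and R: z² cancels, leaving linear equations in x and y:
-137.4 x − 44.0 y = 5211.97
-145.6 x − 117.0 y = 10363.94
Solving: x ≈ -15.904, y ≈ -68.788 km (keep extra digits for the depth step; rounded: -15.9, -68.8).
Then from the P sphere: z² = 91.80² − (x − 34.1)² − (y − 4.8)² with x = -15.904, y = -68.788, so z ≈ 22.620 ≈ 22.6 km.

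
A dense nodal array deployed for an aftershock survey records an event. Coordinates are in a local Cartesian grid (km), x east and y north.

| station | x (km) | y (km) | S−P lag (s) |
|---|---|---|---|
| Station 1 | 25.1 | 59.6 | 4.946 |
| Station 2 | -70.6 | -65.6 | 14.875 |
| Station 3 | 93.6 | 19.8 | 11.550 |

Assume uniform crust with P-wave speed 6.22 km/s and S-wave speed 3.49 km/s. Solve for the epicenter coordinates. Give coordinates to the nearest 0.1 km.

Distance from S−P lag: d = Δt · v_P v_S / (v_P − v_S) = Δt · (6.22·3.49)/(6.22−3.49) ≈ 7.9516·Δt.
So d_Station 1 = 39.33, d_Station 2 = 118.28, d_Station 3 = 91.84 km.
Circle about each station: (x − 25.1)² + (y − 59.6)² = 39.33²; (x + 70.6)² + (y + 65.6)² = 118.28²; (x − 93.6)² + (y − 19.8)² = 91.84².
Subtracting the Station 1 equation from the Station 2 and Station 3 equations removes the quadratic terms:
-191.4 x − 250.4 y = -7337.76
137.0 x − 79.6 y = -1916.91
Solving the 2×2 system: x ≈ 2.1, y ≈ 27.7 km.
Check against Station 1 (with the unrounded x, y): √((x − 25.1)²+(y − 59.6)²) = 39.33 ≈ 39.33 km. ✓

2.1 km east, 27.7 km north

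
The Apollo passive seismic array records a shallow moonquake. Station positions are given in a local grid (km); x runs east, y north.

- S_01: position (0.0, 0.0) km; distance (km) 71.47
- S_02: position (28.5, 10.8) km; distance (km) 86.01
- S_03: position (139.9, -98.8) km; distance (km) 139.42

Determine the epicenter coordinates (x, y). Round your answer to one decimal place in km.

x ≈ 3.2 km, y ≈ -71.4 km

Circle about each station: x² + y² = 71.47²; (x − 28.5)² + (y − 10.8)² = 86.01²; (x − 139.9)² + (y + 98.8)² = 139.42².
Subtracting pairs of circle equations eliminates x²+y² and gives linear equations (the radical axes):
57.0 x + 21.6 y = -1360.87
279.8 x − 197.6 y = 15003.47
Solving the 2×2 system: x ≈ 3.2, y ≈ -71.4 km.
Check against S_01 (with the unrounded x, y): √(x²+y²) = 71.49 ≈ 71.47 km. ✓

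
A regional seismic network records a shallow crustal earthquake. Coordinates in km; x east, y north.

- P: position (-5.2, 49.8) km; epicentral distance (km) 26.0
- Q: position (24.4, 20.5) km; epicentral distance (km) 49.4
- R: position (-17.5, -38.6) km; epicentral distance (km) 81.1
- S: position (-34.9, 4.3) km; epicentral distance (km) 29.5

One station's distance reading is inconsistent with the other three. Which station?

Solve using three stations at a time. Using P, Q, S (subtract circle equations pairwise → linear system) gives (x, y) ≈ (-23.7, 31.6).
Distances from that point to each station vs reported:
  P: calculated 26.0 vs reported 26.0 → residual 0.0 km
  Q: calculated 49.4 vs reported 49.4 → residual 0.0 km
  R: calculated 70.5 vs reported 81.1 → residual 10.6 km
  S: calculated 29.5 vs reported 29.5 → residual 0.0 km
P, Q, S are mutually consistent (residuals ≈ 0); R is off by 10.6 km.

R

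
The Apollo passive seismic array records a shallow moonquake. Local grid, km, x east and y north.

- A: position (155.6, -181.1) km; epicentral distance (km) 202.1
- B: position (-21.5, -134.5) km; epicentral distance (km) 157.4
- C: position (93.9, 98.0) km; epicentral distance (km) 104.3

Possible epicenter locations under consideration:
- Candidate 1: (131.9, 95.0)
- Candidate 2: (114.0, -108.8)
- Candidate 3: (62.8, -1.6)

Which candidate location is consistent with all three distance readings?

Candidate 3

For each candidate, compare |candidate − station| to the reported distance:
Candidate 1: residuals A 75.0, B 118.6, C 66.2 → max 118.6 km
Candidate 2: residuals A 118.7, B 19.5, C 103.5 → max 118.7 km
Candidate 3: residuals A 0.0, B 0.0, C 0.0 → max 0.0 km
Only Candidate 3 has all residuals ≈ 0.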